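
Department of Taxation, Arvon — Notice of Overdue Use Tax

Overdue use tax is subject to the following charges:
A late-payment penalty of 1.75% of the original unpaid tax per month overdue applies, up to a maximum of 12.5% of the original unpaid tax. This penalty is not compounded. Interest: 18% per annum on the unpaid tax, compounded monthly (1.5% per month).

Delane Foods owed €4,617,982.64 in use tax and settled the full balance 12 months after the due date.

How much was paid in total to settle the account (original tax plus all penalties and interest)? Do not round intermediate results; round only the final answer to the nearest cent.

€6,098,591.79

Penalty (uncapped): 12 × 1.75% × €4,617,982.64 = €969,776.35…; cap = 12.5% × €4,617,982.64 = €577,247.83 → penalty = €577,247.83
Interest: €4,617,982.64 × ((1 + 0.015)^12 − 1) = €4,617,982.64 × 0.1956182… = €903,361.3199…
Total = €4,617,982.64 + €577,247.8300 + €903,361.3199… = €6,098,591.79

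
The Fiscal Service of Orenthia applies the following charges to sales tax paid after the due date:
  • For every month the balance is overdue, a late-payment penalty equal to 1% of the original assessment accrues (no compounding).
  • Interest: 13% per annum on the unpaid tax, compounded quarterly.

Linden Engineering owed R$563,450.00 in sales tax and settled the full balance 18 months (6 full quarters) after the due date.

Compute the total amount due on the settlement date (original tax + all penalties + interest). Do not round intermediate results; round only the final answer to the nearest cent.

R$784,067.31

Late-payment penalty = 1% × R$563,450.00 × 18 mo = R$101,421.00
Interest (13%/yr ÷ 4 = 3.25%/quarter): R$563,450.00 × ((1 + 0.0325)^6 − 1) = R$119,196.3071…
Total = R$563,450.00 + R$101,421.0000 + R$119,196.3071… = R$784,067.31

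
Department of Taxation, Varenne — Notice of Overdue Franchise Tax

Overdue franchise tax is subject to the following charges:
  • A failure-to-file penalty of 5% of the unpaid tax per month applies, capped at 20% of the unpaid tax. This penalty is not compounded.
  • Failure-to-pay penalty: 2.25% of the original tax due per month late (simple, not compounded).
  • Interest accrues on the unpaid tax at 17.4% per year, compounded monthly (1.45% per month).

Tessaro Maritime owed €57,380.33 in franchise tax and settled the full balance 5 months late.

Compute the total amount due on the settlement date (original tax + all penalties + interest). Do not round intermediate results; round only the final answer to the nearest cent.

Failure-to-file: 5 × 5% × €57,380.33 = €14,345.08…, capped at 20% × €57,380.33 = €11,476.07…
Failure-to-pay penalty: 5 × 2.25% × €57,380.33 = €6,455.29…
Interest: €57,380.33 × ((1 + 0.0145)^5 − 1) = €57,380.33 × 0.0746332… = €4,282.4781…
Total = €57,380.33 + €17,931.3531… + €4,282.4781… = €79,594.16

€79,594.16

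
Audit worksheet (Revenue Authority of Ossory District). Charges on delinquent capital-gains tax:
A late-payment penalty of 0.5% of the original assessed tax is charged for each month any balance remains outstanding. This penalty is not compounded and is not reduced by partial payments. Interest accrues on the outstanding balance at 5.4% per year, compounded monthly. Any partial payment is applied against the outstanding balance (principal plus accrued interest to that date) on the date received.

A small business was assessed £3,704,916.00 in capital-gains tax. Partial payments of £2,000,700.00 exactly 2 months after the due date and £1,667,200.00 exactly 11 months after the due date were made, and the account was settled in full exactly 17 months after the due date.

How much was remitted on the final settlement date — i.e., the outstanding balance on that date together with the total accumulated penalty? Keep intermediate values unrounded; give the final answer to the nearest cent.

Monthly rate = 5.4% ÷ 12 = 0.45%
Balance at month 2: £3,704,916.0000 × (1 + 0.0045)^2 = £3,738,335.2685…
After £2,000,700.00 payment: £3,738,335.2685… − £2,000,700.00 = £1,737,635.2685…
Balance at month 11: £1,737,635.2685… × (1 + 0.0045)^9 = £1,809,289.6240…
After £1,667,200.00 payment: £1,809,289.6240… − £1,667,200.00 = £142,089.6240…
Balance at month 17: £142,089.6240… × (1 + 0.0045)^6 = £145,969.4634…
Penalty: 17 × 0.5% × £3,704,916.00 = £314,917.86
Final settlement = outstanding balance + penalty = £145,969.4634… + £314,917.86 = £460,887.32

£460,887.32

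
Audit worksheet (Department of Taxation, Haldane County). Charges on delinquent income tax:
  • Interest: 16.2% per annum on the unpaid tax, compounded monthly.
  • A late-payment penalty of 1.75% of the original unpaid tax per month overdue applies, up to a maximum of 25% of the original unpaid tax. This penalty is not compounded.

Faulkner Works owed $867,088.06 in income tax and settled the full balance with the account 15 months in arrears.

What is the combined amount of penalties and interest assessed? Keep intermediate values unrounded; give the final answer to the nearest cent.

Penalty (uncapped): 15 × 1.75% × $867,088.06 = $227,610.62…; cap = 25% × $867,088.06 = $216,772.02… → penalty = $216,772.02…
Interest (16.2%/yr ÷ 12 = 1.35%/month): $867,088.06 × ((1 + 0.0135)^15 − 1) = $193,189.3325…
Penalties + interest = $216,772.0150 + $193,189.3325… = $409,961.35

$409,961.35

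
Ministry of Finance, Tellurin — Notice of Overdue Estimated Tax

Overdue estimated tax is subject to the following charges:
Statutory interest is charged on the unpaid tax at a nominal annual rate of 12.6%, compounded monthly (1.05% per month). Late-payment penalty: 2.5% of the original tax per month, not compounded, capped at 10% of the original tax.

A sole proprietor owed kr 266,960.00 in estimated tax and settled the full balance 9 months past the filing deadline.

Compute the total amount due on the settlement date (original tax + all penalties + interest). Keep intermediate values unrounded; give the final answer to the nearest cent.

kr 319,969.66

Penalty (uncapped): 9 × 2.5% × kr 266,960.00 = kr 60,066.00; cap = 10% × kr 266,960.00 = kr 26,696.00 → penalty = kr 26,696.00
Interest: kr 266,960.00 × ((1 + 0.0105)^9 − 1) = kr 266,960.00 × 0.0985678… = kr 26,313.6567…
Total = kr 266,960.00 + kr 26,696.0000 + kr 26,313.6567… = kr 319,969.66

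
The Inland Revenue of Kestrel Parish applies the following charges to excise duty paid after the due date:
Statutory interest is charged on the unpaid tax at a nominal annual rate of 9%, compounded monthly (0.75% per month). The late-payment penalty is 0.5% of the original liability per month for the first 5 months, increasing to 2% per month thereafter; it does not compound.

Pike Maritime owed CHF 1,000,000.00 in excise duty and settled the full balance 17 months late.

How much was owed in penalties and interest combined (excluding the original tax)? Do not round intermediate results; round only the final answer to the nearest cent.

Penalty, months 1–5: 5 × 0.5% × CHF 1,000,000.00 = CHF 25,000.00
Penalty, months 6–17: 12 × 2% × CHF 1,000,000.00 = CHF 240,000.00
Interest: CHF 1,000,000.00 × ((1 + 0.0075)^17 − 1) = CHF 1,000,000.00 × 0.1354446… = CHF 135,444.5545…
Penalties + interest = CHF 265,000.0000 + CHF 135,444.5545… = CHF 400,444.55

CHF 400,444.55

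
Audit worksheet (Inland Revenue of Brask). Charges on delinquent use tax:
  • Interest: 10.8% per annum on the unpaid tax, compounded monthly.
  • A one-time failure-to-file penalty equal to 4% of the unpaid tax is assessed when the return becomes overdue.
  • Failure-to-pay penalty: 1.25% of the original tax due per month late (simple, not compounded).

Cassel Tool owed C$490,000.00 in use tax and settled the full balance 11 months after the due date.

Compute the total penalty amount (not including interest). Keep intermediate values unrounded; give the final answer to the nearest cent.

Failure-to-file penalty: 4% × C$490,000.00 = C$19,600.00
Failure-to-pay penalty = 1.25% × C$490,000.00 × 11 mo = C$67,375.00
Total penalty = C$19,600.00 + C$67,375.00 = C$86,975.00

C$86,975.00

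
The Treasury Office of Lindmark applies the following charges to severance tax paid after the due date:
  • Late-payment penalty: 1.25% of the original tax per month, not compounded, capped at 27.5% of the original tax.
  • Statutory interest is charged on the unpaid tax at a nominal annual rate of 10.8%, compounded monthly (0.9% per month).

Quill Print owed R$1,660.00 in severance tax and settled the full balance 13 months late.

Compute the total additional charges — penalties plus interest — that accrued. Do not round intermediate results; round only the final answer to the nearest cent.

R$474.81

Penalty: 13 × 1.25% × R$1,660.00 = R$269.75 (below the 27.5% cap of R$456.50)
Interest: R$1,660.00 × ((1 + 0.009)^13 − 1) = R$1,660.00 × 0.1235313… = R$205.0619…
Penalties + interest = R$269.7500 + R$205.0619… = R$474.81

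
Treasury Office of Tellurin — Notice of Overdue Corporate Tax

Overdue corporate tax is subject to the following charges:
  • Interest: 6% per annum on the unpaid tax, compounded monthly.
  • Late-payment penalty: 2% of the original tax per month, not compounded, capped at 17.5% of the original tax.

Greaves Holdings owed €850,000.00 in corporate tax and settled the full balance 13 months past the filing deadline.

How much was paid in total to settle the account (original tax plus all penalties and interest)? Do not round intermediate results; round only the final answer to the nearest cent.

€1,055,688.27

Penalty (uncapped): 13 × 2% × €850,000.00 = €221,000.00; cap = 17.5% × €850,000.00 = €148,750.00 → penalty = €148,750.00
Interest (6%/yr ÷ 12 = 0.5%/month): €850,000.00 × ((1 + 0.005)^13 − 1) = €56,938.2708…
Total = €850,000.00 + €148,750.0000 + €56,938.2708… = €1,055,688.27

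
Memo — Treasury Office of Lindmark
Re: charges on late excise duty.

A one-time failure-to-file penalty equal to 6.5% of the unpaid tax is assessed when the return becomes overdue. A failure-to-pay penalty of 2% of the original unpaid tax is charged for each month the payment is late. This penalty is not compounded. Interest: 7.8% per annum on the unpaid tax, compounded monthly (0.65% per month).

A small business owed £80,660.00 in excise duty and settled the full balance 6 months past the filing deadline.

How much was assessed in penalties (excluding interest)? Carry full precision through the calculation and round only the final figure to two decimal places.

£14,922.10

Failure-to-file penalty: 6.5% × £80,660.00 = £5,242.90
Failure-to-pay penalty: 6 × 2% × £80,660.00 = £9,679.20
Total penalty = £5,242.90 + £9,679.20 = £14,922.10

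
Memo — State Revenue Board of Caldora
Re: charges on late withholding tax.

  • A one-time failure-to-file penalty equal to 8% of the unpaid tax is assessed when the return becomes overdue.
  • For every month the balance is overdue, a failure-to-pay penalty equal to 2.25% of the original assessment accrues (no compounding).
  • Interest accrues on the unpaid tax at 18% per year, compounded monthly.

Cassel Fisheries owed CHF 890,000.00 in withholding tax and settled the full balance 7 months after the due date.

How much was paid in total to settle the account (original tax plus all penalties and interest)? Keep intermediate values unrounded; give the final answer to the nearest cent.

CHF 1,199,136.97

Failure-to-file penalty: 8% × CHF 890,000.00 = CHF 71,200.00
Failure-to-pay penalty: 7 × 2.25% × CHF 890,000.00 = CHF 140,175.00
Interest (18%/yr ÷ 12 = 1.5%/month): CHF 890,000.00 × ((1 + 0.015)^7 − 1) = CHF 97,761.9725…
Total = CHF 890,000.00 + CHF 211,375.0000 + CHF 97,761.9725… = CHF 1,199,136.97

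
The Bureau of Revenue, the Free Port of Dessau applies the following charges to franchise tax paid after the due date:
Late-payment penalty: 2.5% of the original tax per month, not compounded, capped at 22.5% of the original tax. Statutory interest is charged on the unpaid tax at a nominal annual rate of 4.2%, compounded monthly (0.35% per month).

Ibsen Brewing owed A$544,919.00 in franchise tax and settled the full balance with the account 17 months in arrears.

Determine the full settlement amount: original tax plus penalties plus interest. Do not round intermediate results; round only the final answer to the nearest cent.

Penalty (uncapped): 17 × 2.5% × A$544,919.00 = A$231,590.58…; cap = 22.5% × A$544,919.00 = A$122,606.78… → penalty = A$122,606.78…
Interest: A$544,919.00 × ((1 + 0.0035)^17 − 1) = A$544,919.00 × 0.0611955… = A$33,346.5991…
Total = A$544,919.00 + A$122,606.7750 + A$33,346.5991… = A$700,872.37

A$700,872.37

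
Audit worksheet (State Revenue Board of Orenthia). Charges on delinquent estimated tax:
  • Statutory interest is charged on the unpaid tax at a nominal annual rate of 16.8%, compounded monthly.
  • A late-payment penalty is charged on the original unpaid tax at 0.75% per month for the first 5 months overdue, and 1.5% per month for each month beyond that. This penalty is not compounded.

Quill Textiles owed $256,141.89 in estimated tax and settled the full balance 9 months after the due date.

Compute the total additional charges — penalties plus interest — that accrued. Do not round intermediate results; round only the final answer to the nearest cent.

$59,115.35

Penalty, months 1–5: 5 × 0.75% × $256,141.89 = $9,605.32…
Penalty, months 6–9: 4 × 1.5% × $256,141.89 = $15,368.51…
Interest (16.8%/yr ÷ 12 = 1.4%/month): $256,141.89 × ((1 + 0.014)^9 − 1) = $34,141.5124…
Penalties + interest = $24,973.8343… + $34,141.5124… = $59,115.35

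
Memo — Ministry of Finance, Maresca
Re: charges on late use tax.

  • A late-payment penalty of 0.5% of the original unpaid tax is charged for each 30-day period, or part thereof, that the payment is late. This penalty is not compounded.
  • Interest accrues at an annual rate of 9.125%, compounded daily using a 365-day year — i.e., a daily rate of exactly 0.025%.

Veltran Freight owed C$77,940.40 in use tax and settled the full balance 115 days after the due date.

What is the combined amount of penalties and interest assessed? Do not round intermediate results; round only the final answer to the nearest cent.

C$3,831.83

Penalty periods: ⌈115/30⌉ = 4; penalty = 4 × 0.5% × C$77,940.40 = C$1,558.81…
Interest: C$77,940.40 × ((1 + 0.00025)^115 − 1) = C$77,940.40 × 0.02916357… = C$2,273.0205…
Penalties + interest = C$1,558.8080 + C$2,273.0205… = C$3,831.83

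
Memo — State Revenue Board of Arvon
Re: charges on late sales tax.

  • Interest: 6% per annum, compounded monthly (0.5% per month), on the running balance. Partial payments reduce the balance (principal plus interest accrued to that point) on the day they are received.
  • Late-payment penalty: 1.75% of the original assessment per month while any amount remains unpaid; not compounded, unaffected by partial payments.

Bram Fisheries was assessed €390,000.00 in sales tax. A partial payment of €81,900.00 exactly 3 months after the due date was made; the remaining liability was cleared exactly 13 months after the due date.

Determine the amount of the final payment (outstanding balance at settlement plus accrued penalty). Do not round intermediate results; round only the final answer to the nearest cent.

Balance at month 3: €390,000.0000 × (1 + 0.005)^3 = €395,879.2988…
After €81,900.00 payment: €395,879.2988… − €81,900.00 = €313,979.2988…
Balance at month 13: €313,979.2988… × (1 + 0.005)^10 = €330,036.2415…
Penalty: 13 × 1.75% × €390,000.00 = €88,725.00
Final settlement = outstanding balance + penalty = €330,036.2415… + €88,725.00 = €418,761.24

€418,761.24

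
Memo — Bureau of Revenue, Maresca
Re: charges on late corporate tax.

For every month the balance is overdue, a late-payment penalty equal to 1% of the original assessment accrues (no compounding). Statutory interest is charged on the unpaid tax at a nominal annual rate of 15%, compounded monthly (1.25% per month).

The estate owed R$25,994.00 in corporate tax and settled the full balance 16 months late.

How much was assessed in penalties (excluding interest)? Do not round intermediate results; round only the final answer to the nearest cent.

Late-payment penalty: 16 × 1% × R$25,994.00 = R$4,159.04

R$4,159.04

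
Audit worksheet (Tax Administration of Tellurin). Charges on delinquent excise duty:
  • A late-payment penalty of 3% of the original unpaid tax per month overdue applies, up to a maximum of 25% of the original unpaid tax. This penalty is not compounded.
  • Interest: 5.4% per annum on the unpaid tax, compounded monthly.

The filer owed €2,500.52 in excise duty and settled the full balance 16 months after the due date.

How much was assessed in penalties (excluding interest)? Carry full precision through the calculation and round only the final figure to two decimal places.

Penalty (uncapped): 16 × 3% × €2,500.52 = €1,200.25…; cap = 25% × €2,500.52 = €625.13 → penalty = €625.13

€625.13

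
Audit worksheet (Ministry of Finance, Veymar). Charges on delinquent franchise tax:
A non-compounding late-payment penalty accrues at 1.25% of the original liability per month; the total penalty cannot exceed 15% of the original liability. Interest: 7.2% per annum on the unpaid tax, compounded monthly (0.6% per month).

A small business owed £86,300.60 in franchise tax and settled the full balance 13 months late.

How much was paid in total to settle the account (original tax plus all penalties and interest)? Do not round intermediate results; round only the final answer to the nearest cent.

Penalty (uncapped): 13 × 1.25% × £86,300.60 = £14,023.85…; cap = 15% × £86,300.60 = £12,945.09 → penalty = £12,945.09
Interest: £86,300.60 × ((1 + 0.006)^13 − 1) = £86,300.60 × 0.0808707… = £6,979.1910…
Total = £86,300.60 + £12,945.0900 + £6,979.1910… = £106,224.88

£106,224.88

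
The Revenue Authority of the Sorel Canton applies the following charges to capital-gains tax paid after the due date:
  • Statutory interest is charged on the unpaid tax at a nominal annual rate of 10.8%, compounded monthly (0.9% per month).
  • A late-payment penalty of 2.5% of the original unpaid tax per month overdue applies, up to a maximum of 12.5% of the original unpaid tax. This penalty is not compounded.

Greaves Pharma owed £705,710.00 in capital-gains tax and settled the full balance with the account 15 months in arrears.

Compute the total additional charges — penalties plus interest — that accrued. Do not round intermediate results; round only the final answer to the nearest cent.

Penalty (uncapped): 15 × 2.5% × £705,710.00 = £264,641.25; cap = 12.5% × £705,710.00 = £88,213.75 → penalty = £88,213.75
Interest: £705,710.00 × ((1 + 0.009)^15 − 1) = £705,710.00 × 0.1438458… = £101,513.4412…
Penalties + interest = £88,213.7500 + £101,513.4412… = £189,727.19

£189,727.19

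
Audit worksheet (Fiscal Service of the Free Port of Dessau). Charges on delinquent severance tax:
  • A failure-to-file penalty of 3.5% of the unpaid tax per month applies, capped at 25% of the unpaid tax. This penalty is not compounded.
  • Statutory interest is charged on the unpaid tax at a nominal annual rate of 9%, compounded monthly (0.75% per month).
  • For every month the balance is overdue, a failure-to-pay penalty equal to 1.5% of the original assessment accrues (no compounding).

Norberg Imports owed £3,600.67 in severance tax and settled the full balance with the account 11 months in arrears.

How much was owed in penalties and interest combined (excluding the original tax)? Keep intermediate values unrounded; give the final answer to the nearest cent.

Failure-to-file: 11 × 3.5% × £3,600.67 = £1,386.26…, capped at 25% × £3,600.67 = £900.17…
Failure-to-pay penalty: 11 × 1.5% × £3,600.67 = £594.11…
Interest: £3,600.67 × ((1 + 0.0075)^11 − 1) = £3,600.67 × 0.0856644… = £308.4493…
Penalties + interest = £1,494.2781… + £308.4493… = £1,802.73

£1,802.73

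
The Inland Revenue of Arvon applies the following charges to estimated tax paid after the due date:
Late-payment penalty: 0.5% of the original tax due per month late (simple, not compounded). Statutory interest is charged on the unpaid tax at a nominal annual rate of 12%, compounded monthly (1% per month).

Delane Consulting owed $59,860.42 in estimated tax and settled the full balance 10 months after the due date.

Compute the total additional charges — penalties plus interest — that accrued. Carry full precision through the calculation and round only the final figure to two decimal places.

$9,255.75

Late-payment penalty = 0.5% × $59,860.42 × 10 mo = $2,993.02…
Interest: $59,860.42 × ((1 + 0.01)^10 − 1) = $59,860.42 × 0.1046221… = $6,262.7244…
Penalties + interest = $2,993.0210 + $6,262.7244… = $9,255.75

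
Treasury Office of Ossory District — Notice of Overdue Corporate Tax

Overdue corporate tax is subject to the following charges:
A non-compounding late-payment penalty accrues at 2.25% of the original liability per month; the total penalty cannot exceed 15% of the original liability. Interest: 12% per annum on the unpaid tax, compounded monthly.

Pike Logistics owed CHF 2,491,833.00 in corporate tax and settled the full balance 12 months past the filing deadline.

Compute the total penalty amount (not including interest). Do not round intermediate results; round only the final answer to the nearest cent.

CHF 373,774.95

Penalty (uncapped): 12 × 2.25% × CHF 2,491,833.00 = CHF 672,794.91; cap = 15% × CHF 2,491,833.00 = CHF 373,774.95 → penalty = CHF 373,774.95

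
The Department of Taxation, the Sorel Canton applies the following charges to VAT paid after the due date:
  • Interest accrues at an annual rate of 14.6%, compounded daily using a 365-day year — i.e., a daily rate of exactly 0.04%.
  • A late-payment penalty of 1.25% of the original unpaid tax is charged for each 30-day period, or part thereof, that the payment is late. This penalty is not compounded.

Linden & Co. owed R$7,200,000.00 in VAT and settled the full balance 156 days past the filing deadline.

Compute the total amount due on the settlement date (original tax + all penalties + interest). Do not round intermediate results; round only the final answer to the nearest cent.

Penalty periods: ⌈156/30⌉ = 6; penalty = 6 × 1.25% × R$7,200,000.00 = R$540,000.00
Interest: R$7,200,000.00 × ((1 + 0.0004)^156 − 1) = R$7,200,000.00 × 0.06437473… = R$463,498.0910…
Total = R$7,200,000.00 + R$540,000.0000 + R$463,498.0910… = R$8,203,498.09

R$8,203,498.09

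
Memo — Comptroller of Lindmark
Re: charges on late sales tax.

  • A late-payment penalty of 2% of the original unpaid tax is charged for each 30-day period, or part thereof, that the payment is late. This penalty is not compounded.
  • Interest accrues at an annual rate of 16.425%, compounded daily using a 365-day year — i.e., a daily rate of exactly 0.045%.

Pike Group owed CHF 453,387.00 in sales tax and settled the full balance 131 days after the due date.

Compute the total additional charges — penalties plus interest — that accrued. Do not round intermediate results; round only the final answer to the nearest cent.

Penalty periods: ⌈131/30⌉ = 5; penalty = 5 × 2% × CHF 453,387.00 = CHF 45,338.70
Interest: CHF 453,387.00 × ((1 + 0.00045)^131 − 1) = CHF 453,387.00 × 0.06070814… = CHF 27,524.2808…
Penalties + interest = CHF 45,338.7000 + CHF 27,524.2808… = CHF 72,862.98

CHF 72,862.98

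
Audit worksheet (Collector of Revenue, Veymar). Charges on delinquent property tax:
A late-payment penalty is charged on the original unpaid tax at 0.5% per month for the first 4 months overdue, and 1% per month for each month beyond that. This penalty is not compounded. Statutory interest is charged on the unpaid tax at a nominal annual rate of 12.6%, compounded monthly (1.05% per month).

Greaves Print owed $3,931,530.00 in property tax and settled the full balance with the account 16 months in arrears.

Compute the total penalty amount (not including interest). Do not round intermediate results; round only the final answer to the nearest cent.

$550,414.20

Penalty, months 1–4: 4 × 0.5% × $3,931,530.00 = $78,630.60
Penalty, months 5–16: 12 × 1% × $3,931,530.00 = $471,783.60
Total penalty = $78,630.60 + $471,783.60 = $550,414.20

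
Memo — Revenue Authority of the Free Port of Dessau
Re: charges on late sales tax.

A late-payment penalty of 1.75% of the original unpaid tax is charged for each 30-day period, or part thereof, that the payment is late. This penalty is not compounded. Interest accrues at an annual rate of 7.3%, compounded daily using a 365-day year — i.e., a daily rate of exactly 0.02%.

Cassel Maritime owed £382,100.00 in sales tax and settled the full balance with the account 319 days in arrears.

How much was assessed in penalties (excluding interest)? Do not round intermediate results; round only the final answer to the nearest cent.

Penalty periods: ⌈319/30⌉ = 11; penalty = 11 × 1.75% × £382,100.00 = £73,554.25

£73,554.25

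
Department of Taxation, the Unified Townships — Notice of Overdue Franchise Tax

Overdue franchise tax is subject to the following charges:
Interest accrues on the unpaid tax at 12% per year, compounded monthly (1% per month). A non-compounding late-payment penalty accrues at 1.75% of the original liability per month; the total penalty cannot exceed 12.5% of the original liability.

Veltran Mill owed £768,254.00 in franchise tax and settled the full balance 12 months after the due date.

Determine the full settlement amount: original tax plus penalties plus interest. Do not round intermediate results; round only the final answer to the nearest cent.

£961,719.59

Penalty (uncapped): 12 × 1.75% × £768,254.00 = £161,333.34; cap = 12.5% × £768,254.00 = £96,031.75 → penalty = £96,031.75
Interest: £768,254.00 × ((1 + 0.01)^12 − 1) = £768,254.00 × 0.1268250… = £97,433.8367…
Total = £768,254.00 + £96,031.7500 + £97,433.8367… = £961,719.59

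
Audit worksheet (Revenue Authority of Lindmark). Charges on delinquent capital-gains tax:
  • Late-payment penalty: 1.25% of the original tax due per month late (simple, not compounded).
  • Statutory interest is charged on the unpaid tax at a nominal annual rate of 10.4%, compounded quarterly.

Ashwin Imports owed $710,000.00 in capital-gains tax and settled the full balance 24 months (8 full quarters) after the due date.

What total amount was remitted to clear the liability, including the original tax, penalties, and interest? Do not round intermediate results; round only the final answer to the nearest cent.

$1,084,840.89

Late-payment penalty = 1.25% × $710,000.00 × 24 mo = $213,000.00
Interest (10.4%/yr ÷ 4 = 2.6%/quarter): $710,000.00 × ((1 + 0.026)^8 − 1) = $161,840.8921…
Total = $710,000.00 + $213,000.0000 + $161,840.8921… = $1,084,840.89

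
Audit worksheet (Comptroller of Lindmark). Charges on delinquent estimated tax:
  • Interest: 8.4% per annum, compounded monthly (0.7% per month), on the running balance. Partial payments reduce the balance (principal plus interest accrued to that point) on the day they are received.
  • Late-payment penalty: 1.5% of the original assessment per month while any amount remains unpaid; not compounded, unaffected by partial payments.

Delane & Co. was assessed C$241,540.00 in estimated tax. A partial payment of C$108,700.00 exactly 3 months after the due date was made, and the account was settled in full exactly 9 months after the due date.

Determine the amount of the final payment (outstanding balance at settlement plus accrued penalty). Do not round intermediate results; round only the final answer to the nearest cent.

C$176,451.99

Balance at month 3: C$241,540.0000 × (1 + 0.007)^3 = C$246,647.9292…
After C$108,700.00 payment: C$246,647.9292… − C$108,700.00 = C$137,947.9292…
Balance at month 9: C$137,947.9292… × (1 + 0.007)^6 = C$143,844.0853…
Penalty: 9 × 1.5% × C$241,540.00 = C$32,607.90
Final settlement = outstanding balance + penalty = C$143,844.0853… + C$32,607.90 = C$176,451.99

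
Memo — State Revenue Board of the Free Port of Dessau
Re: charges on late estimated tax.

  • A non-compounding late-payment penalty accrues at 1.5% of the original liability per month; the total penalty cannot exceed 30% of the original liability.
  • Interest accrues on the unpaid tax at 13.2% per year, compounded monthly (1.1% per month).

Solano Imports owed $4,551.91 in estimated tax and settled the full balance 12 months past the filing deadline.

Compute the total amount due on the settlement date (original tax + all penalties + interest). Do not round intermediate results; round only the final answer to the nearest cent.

$6,009.82

Penalty: 12 × 1.5% × $4,551.91 = $819.34… (below the 30% cap of $1,365.57…)
Interest: $4,551.91 × ((1 + 0.011)^12 − 1) = $4,551.91 × 0.1402862… = $638.5701…
Total = $4,551.91 + $819.3438 + $638.5701… = $6,009.82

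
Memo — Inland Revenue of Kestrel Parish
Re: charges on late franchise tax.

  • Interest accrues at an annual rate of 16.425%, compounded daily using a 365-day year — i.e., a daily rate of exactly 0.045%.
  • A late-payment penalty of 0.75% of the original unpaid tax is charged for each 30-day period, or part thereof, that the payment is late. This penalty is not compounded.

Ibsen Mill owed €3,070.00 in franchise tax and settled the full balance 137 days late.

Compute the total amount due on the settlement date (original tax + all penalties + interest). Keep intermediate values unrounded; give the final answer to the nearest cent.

Penalty periods: ⌈137/30⌉ = 5; penalty = 5 × 0.75% × €3,070.00 = €115.13…
Interest: €3,070.00 × ((1 + 0.00045)^137 − 1) = €3,070.00 × 0.06357527… = €195.1761…
Total = €3,070.00 + €115.1250 + €195.1761… = €3,380.30

€3,380.30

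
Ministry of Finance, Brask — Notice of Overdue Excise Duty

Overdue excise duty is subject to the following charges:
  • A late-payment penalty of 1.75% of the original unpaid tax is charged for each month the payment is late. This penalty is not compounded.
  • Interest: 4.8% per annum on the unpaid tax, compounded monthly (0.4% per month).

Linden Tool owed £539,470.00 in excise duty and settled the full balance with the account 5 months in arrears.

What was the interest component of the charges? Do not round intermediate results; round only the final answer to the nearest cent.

£10,876.06

Interest: £539,470.00 × ((1 + 0.004)^5 − 1) = £539,470.00 × 0.0201606… = £10,876.0612…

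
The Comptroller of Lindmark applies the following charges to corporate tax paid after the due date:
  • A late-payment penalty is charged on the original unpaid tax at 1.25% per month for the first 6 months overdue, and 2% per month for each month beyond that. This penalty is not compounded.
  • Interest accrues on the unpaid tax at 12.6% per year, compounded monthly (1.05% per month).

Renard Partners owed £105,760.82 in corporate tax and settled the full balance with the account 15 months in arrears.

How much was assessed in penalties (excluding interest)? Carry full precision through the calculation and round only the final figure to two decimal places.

£26,969.01

Penalty, months 1–6: 6 × 1.25% × £105,760.82 = £7,932.06…
Penalty, months 7–15: 9 × 2% × £105,760.82 = £19,036.95…
Total penalty = £7,932.06… + £19,036.95… = £26,969.01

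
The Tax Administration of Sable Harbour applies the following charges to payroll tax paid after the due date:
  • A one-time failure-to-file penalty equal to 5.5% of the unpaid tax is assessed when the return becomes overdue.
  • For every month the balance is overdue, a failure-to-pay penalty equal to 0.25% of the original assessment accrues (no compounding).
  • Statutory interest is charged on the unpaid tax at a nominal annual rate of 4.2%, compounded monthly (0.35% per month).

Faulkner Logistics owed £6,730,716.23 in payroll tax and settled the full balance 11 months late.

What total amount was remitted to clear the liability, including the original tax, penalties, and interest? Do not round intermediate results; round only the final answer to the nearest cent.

Failure-to-file penalty: 5.5% × £6,730,716.23 = £370,189.39…
Failure-to-pay penalty = 0.25% × £6,730,716.23 × 11 mo = £185,094.70…
Interest: £6,730,716.23 × ((1 + 0.0035)^11 − 1) = £6,730,716.23 × 0.0391809… = £263,715.3455…
Total = £6,730,716.23 + £555,284.0890… + £263,715.3455… = £7,549,715.66

£7,549,715.66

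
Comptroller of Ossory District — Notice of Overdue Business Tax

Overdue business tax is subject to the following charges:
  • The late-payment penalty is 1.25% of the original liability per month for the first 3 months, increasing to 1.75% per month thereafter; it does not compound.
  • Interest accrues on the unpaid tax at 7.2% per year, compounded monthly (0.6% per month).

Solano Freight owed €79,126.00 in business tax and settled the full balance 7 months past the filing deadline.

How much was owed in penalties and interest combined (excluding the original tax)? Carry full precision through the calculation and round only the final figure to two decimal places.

€11,889.76

Penalty, months 1–3: 3 × 1.25% × €79,126.00 = €2,967.23…
Penalty, months 4–7: 4 × 1.75% × €79,126.00 = €5,538.82
Interest: €79,126.00 × ((1 + 0.006)^7 − 1) = €79,126.00 × 0.0427636… = €3,383.7131…
Penalties + interest = €8,506.0450 + €3,383.7131… = €11,889.76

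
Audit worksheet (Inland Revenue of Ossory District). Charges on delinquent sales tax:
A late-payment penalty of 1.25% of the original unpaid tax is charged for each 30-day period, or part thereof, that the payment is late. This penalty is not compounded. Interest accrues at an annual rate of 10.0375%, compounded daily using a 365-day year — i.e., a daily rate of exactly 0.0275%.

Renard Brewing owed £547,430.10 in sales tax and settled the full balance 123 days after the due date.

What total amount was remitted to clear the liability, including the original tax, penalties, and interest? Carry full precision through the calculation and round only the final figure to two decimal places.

Penalty periods: ⌈123/30⌉ = 5; penalty = 5 × 1.25% × £547,430.10 = £34,214.38…
Interest: £547,430.10 × ((1 + 0.000275)^123 − 1) = £547,430.10 × 0.03439876… = £18,830.9167…
Total = £547,430.10 + £34,214.3813… + £18,830.9167… = £600,475.40

£600,475.40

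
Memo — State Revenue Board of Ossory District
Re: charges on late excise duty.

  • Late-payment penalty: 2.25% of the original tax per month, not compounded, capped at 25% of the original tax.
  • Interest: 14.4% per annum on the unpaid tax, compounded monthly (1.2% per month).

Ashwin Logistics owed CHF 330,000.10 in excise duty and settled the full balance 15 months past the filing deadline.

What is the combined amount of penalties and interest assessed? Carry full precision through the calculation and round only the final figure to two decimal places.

Penalty (uncapped): 15 × 2.25% × CHF 330,000.10 = CHF 111,375.03…; cap = 25% × CHF 330,000.10 = CHF 82,500.03… → penalty = CHF 82,500.03…
Interest: CHF 330,000.10 × ((1 + 0.012)^15 − 1) = CHF 330,000.10 × 0.1959353… = CHF 64,658.6709…
Penalties + interest = CHF 82,500.0250 + CHF 64,658.6709… = CHF 147,158.70

CHF 147,158.70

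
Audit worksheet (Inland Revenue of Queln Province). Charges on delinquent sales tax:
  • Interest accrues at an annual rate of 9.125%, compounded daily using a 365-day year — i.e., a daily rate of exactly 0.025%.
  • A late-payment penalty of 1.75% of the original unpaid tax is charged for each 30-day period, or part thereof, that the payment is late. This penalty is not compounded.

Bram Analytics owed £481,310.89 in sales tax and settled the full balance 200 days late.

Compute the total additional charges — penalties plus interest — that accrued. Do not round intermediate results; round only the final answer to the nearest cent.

Penalty periods: ⌈200/30⌉ = 7; penalty = 7 × 1.75% × £481,310.89 = £58,960.58…
Interest: £481,310.89 × ((1 + 0.00025)^200 − 1) = £481,310.89 × 0.05126453… = £24,674.1751…
Penalties + interest = £58,960.5840… + £24,674.1751… = £83,634.76

£83,634.76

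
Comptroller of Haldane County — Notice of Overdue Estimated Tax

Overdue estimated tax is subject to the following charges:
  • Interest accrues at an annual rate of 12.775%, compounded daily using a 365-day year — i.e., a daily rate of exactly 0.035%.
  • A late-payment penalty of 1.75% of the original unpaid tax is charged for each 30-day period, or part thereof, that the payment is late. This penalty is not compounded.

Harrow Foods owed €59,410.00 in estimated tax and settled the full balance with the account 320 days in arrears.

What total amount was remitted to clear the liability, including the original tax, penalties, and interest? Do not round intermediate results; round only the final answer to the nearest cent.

Penalty periods: ⌈320/30⌉ = 11; penalty = 11 × 1.75% × €59,410.00 = €11,436.43…
Interest: €59,410.00 × ((1 + 0.00035)^320 − 1) = €59,410.00 × 0.11849094… = €7,039.5469…
Total = €59,410.00 + €11,436.4250 + €7,039.5469… = €77,885.97

€77,885.97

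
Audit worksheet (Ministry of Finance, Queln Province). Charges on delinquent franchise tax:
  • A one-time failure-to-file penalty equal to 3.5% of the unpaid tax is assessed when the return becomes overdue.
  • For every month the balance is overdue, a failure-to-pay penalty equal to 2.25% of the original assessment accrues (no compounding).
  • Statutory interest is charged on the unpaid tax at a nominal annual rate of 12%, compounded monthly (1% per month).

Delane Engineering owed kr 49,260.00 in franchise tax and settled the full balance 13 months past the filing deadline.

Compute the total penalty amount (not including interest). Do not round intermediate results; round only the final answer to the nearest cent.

Failure-to-file penalty: 3.5% × kr 49,260.00 = kr 1,724.10
Failure-to-pay penalty = 2.25% × kr 49,260.00 × 13 mo = kr 14,408.55
Total penalty = kr 1,724.10 + kr 14,408.55 = kr 16,132.65

kr 16,132.65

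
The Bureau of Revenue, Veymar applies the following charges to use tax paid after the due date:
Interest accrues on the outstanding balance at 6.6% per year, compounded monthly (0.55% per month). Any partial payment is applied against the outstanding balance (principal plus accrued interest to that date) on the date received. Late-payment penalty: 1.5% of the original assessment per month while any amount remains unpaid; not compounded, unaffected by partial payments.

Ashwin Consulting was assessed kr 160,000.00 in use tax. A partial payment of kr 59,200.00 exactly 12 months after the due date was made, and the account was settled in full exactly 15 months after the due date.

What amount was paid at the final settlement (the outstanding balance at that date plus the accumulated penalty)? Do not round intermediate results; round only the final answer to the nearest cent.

kr 149,538.33

Balance at month 12: kr 160,000.0000 × (1 + 0.0055)^12 = kr 170,885.3695…
After kr 59,200.00 payment: kr 170,885.3695… − kr 59,200.00 = kr 111,685.3695…
Balance at month 15: kr 111,685.3695… × (1 + 0.0055)^3 = kr 113,538.3321…
Penalty: 15 × 1.5% × kr 160,000.00 = kr 36,000.00
Final settlement = outstanding balance + penalty = kr 113,538.3321… + kr 36,000.00 = kr 149,538.33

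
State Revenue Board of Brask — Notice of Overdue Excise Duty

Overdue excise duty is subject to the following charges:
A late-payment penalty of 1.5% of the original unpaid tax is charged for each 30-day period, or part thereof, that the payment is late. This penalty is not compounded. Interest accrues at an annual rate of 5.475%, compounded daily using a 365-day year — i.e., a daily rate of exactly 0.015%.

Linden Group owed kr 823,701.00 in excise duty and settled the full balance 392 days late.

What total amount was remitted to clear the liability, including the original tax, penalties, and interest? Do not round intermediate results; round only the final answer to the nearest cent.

kr 1,046,560.25

Penalty periods: ⌈392/30⌉ = 14; penalty = 14 × 1.5% × kr 823,701.00 = kr 172,977.21
Interest: kr 823,701.00 × ((1 + 0.00015)^392 − 1) = kr 823,701.00 × 0.06055843… = kr 49,882.0396…
Total = kr 823,701.00 + kr 172,977.2100 + kr 49,882.0396… = kr 1,046,560.25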